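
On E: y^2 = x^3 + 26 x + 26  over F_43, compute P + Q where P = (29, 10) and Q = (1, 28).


P != Q, so use the chord formula.
s = (y2 - y1) / (x2 - x1) = (18) / (15) mod 43 = 27
x3 = s^2 - x1 - x2 mod 43 = 27^2 - 29 - 1 = 11
y3 = s (x1 - x3) - y1 mod 43 = 27 * (29 - 11) - 10 = 3

P + Q = (11, 3)


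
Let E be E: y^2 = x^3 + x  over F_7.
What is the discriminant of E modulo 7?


4 a^3 + 27 b^2 = 4*1^3 + 27*0^2 = 4 + 0 = 4
Delta = -16 * (4) = -64
Delta mod 7 = 6

Delta = 6 (mod 7)


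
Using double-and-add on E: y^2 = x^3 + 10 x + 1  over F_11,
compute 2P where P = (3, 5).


k = 2 = 10_2 (binary, LSB first: 01)
Double-and-add from P = (3, 5):
  bit 0 = 0: acc unchanged = O
  bit 1 = 1: acc = O + (10, 1) = (10, 1)

2P = (10, 1)


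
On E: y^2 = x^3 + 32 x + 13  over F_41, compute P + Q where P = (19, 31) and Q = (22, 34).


P != Q, so use the chord formula.
s = (y2 - y1) / (x2 - x1) = (3) / (3) mod 41 = 1
x3 = s^2 - x1 - x2 mod 41 = 1^2 - 19 - 22 = 1
y3 = s (x1 - x3) - y1 mod 41 = 1 * (19 - 1) - 31 = 28

P + Q = (1, 28)


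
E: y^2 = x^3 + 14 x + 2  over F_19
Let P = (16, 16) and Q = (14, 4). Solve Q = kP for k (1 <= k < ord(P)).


Enumerate multiples of P until we hit Q = (14, 4):
  1P = (16, 16)
  2P = (11, 10)
  3P = (17, 17)
  4P = (6, 13)
  5P = (14, 15)
  6P = (13, 14)
  7P = (1, 13)
  8P = (18, 14)
  9P = (5, 11)
  10P = (7, 14)
  11P = (12, 6)
  12P = (2, 0)
  13P = (12, 13)
  14P = (7, 5)
  15P = (5, 8)
  16P = (18, 5)
  17P = (1, 6)
  18P = (13, 5)
  19P = (14, 4)
Match found at i = 19.

k = 19


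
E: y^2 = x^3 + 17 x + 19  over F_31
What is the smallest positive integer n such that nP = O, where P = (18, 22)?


Compute successive multiples of P until we hit O:
  1P = (18, 22)
  2P = (20, 19)
  3P = (3, 2)
  4P = (29, 15)
  5P = (9, 23)
  6P = (22, 6)
  7P = (7, 27)
  8P = (8, 27)
  ... (continuing to 31P)
  31P = O

ord(P) = 31


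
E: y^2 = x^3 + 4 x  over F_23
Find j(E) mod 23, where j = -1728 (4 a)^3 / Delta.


Delta = -16(4 a^3 + 27 b^2) mod 23 = 21
-1728 * (4 a)^3 = -1728 * (4*4)^3 mod 23 = 17
j = 17 * 21^(-1) mod 23 = 3

j = 3 (mod 23)


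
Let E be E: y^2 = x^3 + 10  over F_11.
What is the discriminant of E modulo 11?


4 a^3 + 27 b^2 = 4*0^3 + 27*10^2 = 0 + 2700 = 2700
Delta = -16 * (2700) = -43200
Delta mod 11 = 8

Delta = 8 (mod 11)


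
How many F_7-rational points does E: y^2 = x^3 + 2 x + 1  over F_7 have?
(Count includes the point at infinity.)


For each x in F_7, count y with y^2 = x^3 + 2 x + 1 mod 7:
  x = 0: RHS = 1, y in [1, 6]  -> 2 point(s)
  x = 1: RHS = 4, y in [2, 5]  -> 2 point(s)
Affine points: 4. Add the point at infinity: total = 5.

#E(F_7) = 5


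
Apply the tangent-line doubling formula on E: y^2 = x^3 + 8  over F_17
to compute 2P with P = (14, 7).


Doubling: s = (3 x1^2 + a) / (2 y1)
s = (3*14^2 + 0) / (2*7) mod 17 = 8
x3 = s^2 - 2 x1 mod 17 = 8^2 - 2*14 = 2
y3 = s (x1 - x3) - y1 mod 17 = 8 * (14 - 2) - 7 = 4

2P = (2, 4)


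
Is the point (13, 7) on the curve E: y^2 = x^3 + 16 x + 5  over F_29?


Check whether y^2 = x^3 + 16 x + 5 (mod 29) for (x, y) = (13, 7).
LHS: y^2 = 7^2 mod 29 = 20
RHS: x^3 + 16 x + 5 = 13^3 + 16*13 + 5 mod 29 = 3
LHS != RHS

No, not on the curve


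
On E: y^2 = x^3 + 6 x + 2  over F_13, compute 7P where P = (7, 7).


k = 7 = 111_2 (binary, LSB first: 111)
Double-and-add from P = (7, 7):
  bit 0 = 1: acc = O + (7, 7) = (7, 7)
  bit 1 = 1: acc = (7, 7) + (8, 9) = (2, 3)
  bit 2 = 1: acc = (2, 3) + (1, 3) = (10, 10)

7P = (10, 10)


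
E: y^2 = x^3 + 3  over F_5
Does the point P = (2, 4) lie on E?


Check whether y^2 = x^3 + 0 x + 3 (mod 5) for (x, y) = (2, 4).
LHS: y^2 = 4^2 mod 5 = 1
RHS: x^3 + 0 x + 3 = 2^3 + 0*2 + 3 mod 5 = 1
LHS = RHS

Yes, on the curve


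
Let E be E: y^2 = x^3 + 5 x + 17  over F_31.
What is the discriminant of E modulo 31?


4 a^3 + 27 b^2 = 4*5^3 + 27*17^2 = 500 + 7803 = 8303
Delta = -16 * (8303) = -132848
Delta mod 31 = 18

Delta = 18 (mod 31)


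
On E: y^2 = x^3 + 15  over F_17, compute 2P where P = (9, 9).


Doubling: s = (3 x1^2 + a) / (2 y1)
s = (3*9^2 + 0) / (2*9) mod 17 = 5
x3 = s^2 - 2 x1 mod 17 = 5^2 - 2*9 = 7
y3 = s (x1 - x3) - y1 mod 17 = 5 * (9 - 7) - 9 = 1

2P = (7, 1)


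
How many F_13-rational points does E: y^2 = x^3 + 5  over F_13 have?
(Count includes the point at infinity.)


For each x in F_13, count y with y^2 = x^3 + 0 x + 5 mod 13:
  x = 2: RHS = 0, y in [0]  -> 1 point(s)
  x = 4: RHS = 4, y in [2, 11]  -> 2 point(s)
  x = 5: RHS = 0, y in [0]  -> 1 point(s)
  x = 6: RHS = 0, y in [0]  -> 1 point(s)
  x = 7: RHS = 10, y in [6, 7]  -> 2 point(s)
  x = 8: RHS = 10, y in [6, 7]  -> 2 point(s)
  x = 10: RHS = 4, y in [2, 11]  -> 2 point(s)
  x = 11: RHS = 10, y in [6, 7]  -> 2 point(s)
  x = 12: RHS = 4, y in [2, 11]  -> 2 point(s)
Affine points: 15. Add the point at infinity: total = 16.

#E(F_13) = 16


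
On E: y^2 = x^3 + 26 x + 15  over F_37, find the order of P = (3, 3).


Compute successive multiples of P until we hit O:
  1P = (3, 3)
  2P = (34, 13)
  3P = (11, 35)
  4P = (2, 1)
  5P = (36, 5)
  6P = (26, 27)
  7P = (20, 5)
  8P = (24, 25)
  ... (continuing to 27P)
  27P = O

ord(P) = 27


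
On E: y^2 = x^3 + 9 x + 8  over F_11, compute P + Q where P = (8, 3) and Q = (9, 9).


P != Q, so use the chord formula.
s = (y2 - y1) / (x2 - x1) = (6) / (1) mod 11 = 6
x3 = s^2 - x1 - x2 mod 11 = 6^2 - 8 - 9 = 8
y3 = s (x1 - x3) - y1 mod 11 = 6 * (8 - 8) - 3 = 8

P + Q = (8, 8)


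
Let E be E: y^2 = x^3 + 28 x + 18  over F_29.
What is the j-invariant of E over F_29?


Delta = -16(4 a^3 + 27 b^2) mod 29 = 21
-1728 * (4 a)^3 = -1728 * (4*28)^3 mod 29 = 15
j = 15 * 21^(-1) mod 29 = 9

j = 9 (mod 29)


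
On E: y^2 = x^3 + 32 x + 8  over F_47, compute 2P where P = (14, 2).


Doubling: s = (3 x1^2 + a) / (2 y1)
s = (3*14^2 + 32) / (2*2) mod 47 = 14
x3 = s^2 - 2 x1 mod 47 = 14^2 - 2*14 = 27
y3 = s (x1 - x3) - y1 mod 47 = 14 * (14 - 27) - 2 = 4

2P = (27, 4)


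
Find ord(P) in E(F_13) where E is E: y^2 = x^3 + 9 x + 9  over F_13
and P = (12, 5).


Compute successive multiples of P until we hit O:
  1P = (12, 5)
  2P = (5, 6)
  3P = (0, 10)
  4P = (0, 3)
  5P = (5, 7)
  6P = (12, 8)
  7P = O

ord(P) = 7


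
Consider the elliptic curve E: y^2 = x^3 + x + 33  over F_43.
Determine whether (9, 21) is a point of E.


Check whether y^2 = x^3 + 1 x + 33 (mod 43) for (x, y) = (9, 21).
LHS: y^2 = 21^2 mod 43 = 11
RHS: x^3 + 1 x + 33 = 9^3 + 1*9 + 33 mod 43 = 40
LHS != RHS

No, not on the curve


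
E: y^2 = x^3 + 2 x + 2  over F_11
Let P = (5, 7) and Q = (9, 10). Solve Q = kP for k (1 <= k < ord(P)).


Enumerate multiples of P until we hit Q = (9, 10):
  1P = (5, 7)
  2P = (1, 4)
  3P = (9, 1)
  4P = (2, 5)
  5P = (2, 6)
  6P = (9, 10)
Match found at i = 6.

k = 6


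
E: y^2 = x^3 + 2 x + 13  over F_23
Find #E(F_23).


For each x in F_23, count y with y^2 = x^3 + 2 x + 13 mod 23:
  x = 0: RHS = 13, y in [6, 17]  -> 2 point(s)
  x = 1: RHS = 16, y in [4, 19]  -> 2 point(s)
  x = 2: RHS = 2, y in [5, 18]  -> 2 point(s)
  x = 3: RHS = 0, y in [0]  -> 1 point(s)
  x = 4: RHS = 16, y in [4, 19]  -> 2 point(s)
  x = 7: RHS = 2, y in [5, 18]  -> 2 point(s)
  x = 8: RHS = 12, y in [9, 14]  -> 2 point(s)
  x = 9: RHS = 1, y in [1, 22]  -> 2 point(s)
  x = 11: RHS = 9, y in [3, 20]  -> 2 point(s)
  x = 14: RHS = 2, y in [5, 18]  -> 2 point(s)
  x = 16: RHS = 1, y in [1, 22]  -> 2 point(s)
  x = 18: RHS = 16, y in [4, 19]  -> 2 point(s)
  x = 20: RHS = 3, y in [7, 16]  -> 2 point(s)
  x = 21: RHS = 1, y in [1, 22]  -> 2 point(s)
Affine points: 27. Add the point at infinity: total = 28.

#E(F_23) = 28


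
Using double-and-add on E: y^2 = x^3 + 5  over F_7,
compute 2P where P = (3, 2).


k = 2 = 10_2 (binary, LSB first: 01)
Double-and-add from P = (3, 2):
  bit 0 = 0: acc unchanged = O
  bit 1 = 1: acc = O + (5, 2) = (5, 2)

2P = (5, 2)


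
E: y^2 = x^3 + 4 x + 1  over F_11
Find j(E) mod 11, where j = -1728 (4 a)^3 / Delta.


Delta = -16(4 a^3 + 27 b^2) mod 11 = 4
-1728 * (4 a)^3 = -1728 * (4*4)^3 mod 11 = 7
j = 7 * 4^(-1) mod 11 = 10

j = 10 (mod 11)


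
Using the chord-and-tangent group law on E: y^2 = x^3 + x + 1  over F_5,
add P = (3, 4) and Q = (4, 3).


P != Q, so use the chord formula.
s = (y2 - y1) / (x2 - x1) = (4) / (1) mod 5 = 4
x3 = s^2 - x1 - x2 mod 5 = 4^2 - 3 - 4 = 4
y3 = s (x1 - x3) - y1 mod 5 = 4 * (3 - 4) - 4 = 2

P + Q = (4, 2)


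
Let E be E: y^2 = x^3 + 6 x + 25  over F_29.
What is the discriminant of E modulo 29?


4 a^3 + 27 b^2 = 4*6^3 + 27*25^2 = 864 + 16875 = 17739
Delta = -16 * (17739) = -283824
Delta mod 29 = 28

Delta = 28 (mod 29)


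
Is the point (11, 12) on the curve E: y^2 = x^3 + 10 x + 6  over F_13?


Check whether y^2 = x^3 + 10 x + 6 (mod 13) for (x, y) = (11, 12).
LHS: y^2 = 12^2 mod 13 = 1
RHS: x^3 + 10 x + 6 = 11^3 + 10*11 + 6 mod 13 = 4
LHS != RHS

No, not on the curve


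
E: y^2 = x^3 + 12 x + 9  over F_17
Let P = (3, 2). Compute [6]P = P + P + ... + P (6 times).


k = 6 = 110_2 (binary, LSB first: 011)
Double-and-add from P = (3, 2):
  bit 0 = 0: acc unchanged = O
  bit 1 = 1: acc = O + (3, 15) = (3, 15)
  bit 2 = 1: acc = (3, 15) + (3, 2) = O

6P = O


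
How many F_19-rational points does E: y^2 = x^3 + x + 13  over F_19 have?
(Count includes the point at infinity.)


For each x in F_19, count y with y^2 = x^3 + 1 x + 13 mod 19:
  x = 2: RHS = 4, y in [2, 17]  -> 2 point(s)
  x = 3: RHS = 5, y in [9, 10]  -> 2 point(s)
  x = 4: RHS = 5, y in [9, 10]  -> 2 point(s)
  x = 6: RHS = 7, y in [8, 11]  -> 2 point(s)
  x = 8: RHS = 1, y in [1, 18]  -> 2 point(s)
  x = 10: RHS = 16, y in [4, 15]  -> 2 point(s)
  x = 11: RHS = 6, y in [5, 14]  -> 2 point(s)
  x = 12: RHS = 5, y in [9, 10]  -> 2 point(s)
  x = 13: RHS = 0, y in [0]  -> 1 point(s)
  x = 14: RHS = 16, y in [4, 15]  -> 2 point(s)
  x = 18: RHS = 11, y in [7, 12]  -> 2 point(s)
Affine points: 21. Add the point at infinity: total = 22.

#E(F_19) = 22


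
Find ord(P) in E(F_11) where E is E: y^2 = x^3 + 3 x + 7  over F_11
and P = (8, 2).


Compute successive multiples of P until we hit O:
  1P = (8, 2)
  2P = (10, 5)
  3P = (9, 2)
  4P = (5, 9)
  5P = (1, 0)
  6P = (5, 2)
  7P = (9, 9)
  8P = (10, 6)
  ... (continuing to 10P)
  10P = O

ord(P) = 10


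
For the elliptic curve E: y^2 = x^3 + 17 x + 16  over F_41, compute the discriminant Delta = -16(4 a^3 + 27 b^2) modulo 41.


4 a^3 + 27 b^2 = 4*17^3 + 27*16^2 = 19652 + 6912 = 26564
Delta = -16 * (26564) = -425024
Delta mod 41 = 23

Delta = 23 (mod 41)


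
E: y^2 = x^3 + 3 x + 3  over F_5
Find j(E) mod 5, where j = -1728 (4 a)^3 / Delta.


Delta = -16(4 a^3 + 27 b^2) mod 5 = 4
-1728 * (4 a)^3 = -1728 * (4*3)^3 mod 5 = 1
j = 1 * 4^(-1) mod 5 = 4

j = 4 (mod 5)


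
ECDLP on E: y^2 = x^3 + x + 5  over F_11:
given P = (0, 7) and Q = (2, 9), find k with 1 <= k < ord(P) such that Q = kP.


Enumerate multiples of P until we hit Q = (2, 9):
  1P = (0, 7)
  2P = (5, 6)
  3P = (10, 6)
  4P = (2, 2)
  5P = (7, 5)
  6P = (7, 6)
  7P = (2, 9)
Match found at i = 7.

k = 7


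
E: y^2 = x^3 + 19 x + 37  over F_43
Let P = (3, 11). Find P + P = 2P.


Doubling: s = (3 x1^2 + a) / (2 y1)
s = (3*3^2 + 19) / (2*11) mod 43 = 6
x3 = s^2 - 2 x1 mod 43 = 6^2 - 2*3 = 30
y3 = s (x1 - x3) - y1 mod 43 = 6 * (3 - 30) - 11 = 42

2P = (30, 42)


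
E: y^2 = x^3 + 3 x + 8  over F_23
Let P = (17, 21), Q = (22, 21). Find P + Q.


P != Q, so use the chord formula.
s = (y2 - y1) / (x2 - x1) = (0) / (5) mod 23 = 0
x3 = s^2 - x1 - x2 mod 23 = 0^2 - 17 - 22 = 7
y3 = s (x1 - x3) - y1 mod 23 = 0 * (17 - 7) - 21 = 2

P + Q = (7, 2)


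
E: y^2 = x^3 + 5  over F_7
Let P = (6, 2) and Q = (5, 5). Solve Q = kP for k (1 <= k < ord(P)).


Enumerate multiples of P until we hit Q = (5, 5):
  1P = (6, 2)
  2P = (3, 2)
  3P = (5, 5)
Match found at i = 3.

k = 3


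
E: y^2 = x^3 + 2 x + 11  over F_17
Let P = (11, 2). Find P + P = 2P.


Doubling: s = (3 x1^2 + a) / (2 y1)
s = (3*11^2 + 2) / (2*2) mod 17 = 2
x3 = s^2 - 2 x1 mod 17 = 2^2 - 2*11 = 16
y3 = s (x1 - x3) - y1 mod 17 = 2 * (11 - 16) - 2 = 5

2P = (16, 5)


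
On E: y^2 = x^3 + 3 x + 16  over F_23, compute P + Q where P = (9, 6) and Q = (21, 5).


P != Q, so use the chord formula.
s = (y2 - y1) / (x2 - x1) = (22) / (12) mod 23 = 21
x3 = s^2 - x1 - x2 mod 23 = 21^2 - 9 - 21 = 20
y3 = s (x1 - x3) - y1 mod 23 = 21 * (9 - 20) - 6 = 16

P + Q = (20, 16)


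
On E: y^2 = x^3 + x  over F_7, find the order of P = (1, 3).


Compute successive multiples of P until we hit O:
  1P = (1, 3)
  2P = (0, 0)
  3P = (1, 4)
  4P = O

ord(P) = 4


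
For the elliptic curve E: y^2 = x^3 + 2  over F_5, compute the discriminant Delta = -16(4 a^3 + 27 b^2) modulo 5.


4 a^3 + 27 b^2 = 4*0^3 + 27*2^2 = 0 + 108 = 108
Delta = -16 * (108) = -1728
Delta mod 5 = 2

Delta = 2 (mod 5)


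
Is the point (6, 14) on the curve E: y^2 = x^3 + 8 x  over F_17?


Check whether y^2 = x^3 + 8 x + 0 (mod 17) for (x, y) = (6, 14).
LHS: y^2 = 14^2 mod 17 = 9
RHS: x^3 + 8 x + 0 = 6^3 + 8*6 + 0 mod 17 = 9
LHS = RHS

Yes, on the curve


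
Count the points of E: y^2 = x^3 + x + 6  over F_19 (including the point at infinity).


For each x in F_19, count y with y^2 = x^3 + 1 x + 6 mod 19:
  x = 0: RHS = 6, y in [5, 14]  -> 2 point(s)
  x = 2: RHS = 16, y in [4, 15]  -> 2 point(s)
  x = 3: RHS = 17, y in [6, 13]  -> 2 point(s)
  x = 4: RHS = 17, y in [6, 13]  -> 2 point(s)
  x = 6: RHS = 0, y in [0]  -> 1 point(s)
  x = 10: RHS = 9, y in [3, 16]  -> 2 point(s)
  x = 12: RHS = 17, y in [6, 13]  -> 2 point(s)
  x = 14: RHS = 9, y in [3, 16]  -> 2 point(s)
  x = 18: RHS = 4, y in [2, 17]  -> 2 point(s)
Affine points: 17. Add the point at infinity: total = 18.

#E(F_19) = 18


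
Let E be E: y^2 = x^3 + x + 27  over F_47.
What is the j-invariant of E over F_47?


Delta = -16(4 a^3 + 27 b^2) mod 47 = 2
-1728 * (4 a)^3 = -1728 * (4*1)^3 mod 47 = 46
j = 46 * 2^(-1) mod 47 = 23

j = 23 (mod 47)


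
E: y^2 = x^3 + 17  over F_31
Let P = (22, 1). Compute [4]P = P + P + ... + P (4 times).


k = 4 = 100_2 (binary, LSB first: 001)
Double-and-add from P = (22, 1):
  bit 0 = 0: acc unchanged = O
  bit 1 = 0: acc unchanged = O
  bit 2 = 1: acc = O + (2, 5) = (2, 5)

4P = (2, 5)


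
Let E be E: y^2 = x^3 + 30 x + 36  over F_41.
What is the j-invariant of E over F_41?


Delta = -16(4 a^3 + 27 b^2) mod 41 = 10
-1728 * (4 a)^3 = -1728 * (4*30)^3 mod 41 = 39
j = 39 * 10^(-1) mod 41 = 8

j = 8 (mod 41)


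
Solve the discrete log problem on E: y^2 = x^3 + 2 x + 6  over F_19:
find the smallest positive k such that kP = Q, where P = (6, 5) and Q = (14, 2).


Enumerate multiples of P until we hit Q = (14, 2):
  1P = (6, 5)
  2P = (14, 2)
Match found at i = 2.

k = 2


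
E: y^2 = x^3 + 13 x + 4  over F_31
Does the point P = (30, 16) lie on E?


Check whether y^2 = x^3 + 13 x + 4 (mod 31) for (x, y) = (30, 16).
LHS: y^2 = 16^2 mod 31 = 8
RHS: x^3 + 13 x + 4 = 30^3 + 13*30 + 4 mod 31 = 21
LHS != RHS

No, not on the curve


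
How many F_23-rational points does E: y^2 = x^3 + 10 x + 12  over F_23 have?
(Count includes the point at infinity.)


For each x in F_23, count y with y^2 = x^3 + 10 x + 12 mod 23:
  x = 0: RHS = 12, y in [9, 14]  -> 2 point(s)
  x = 1: RHS = 0, y in [0]  -> 1 point(s)
  x = 3: RHS = 0, y in [0]  -> 1 point(s)
  x = 4: RHS = 1, y in [1, 22]  -> 2 point(s)
  x = 5: RHS = 3, y in [7, 16]  -> 2 point(s)
  x = 6: RHS = 12, y in [9, 14]  -> 2 point(s)
  x = 8: RHS = 6, y in [11, 12]  -> 2 point(s)
  x = 9: RHS = 3, y in [7, 16]  -> 2 point(s)
  x = 10: RHS = 8, y in [10, 13]  -> 2 point(s)
  x = 11: RHS = 4, y in [2, 21]  -> 2 point(s)
  x = 13: RHS = 16, y in [4, 19]  -> 2 point(s)
  x = 15: RHS = 18, y in [8, 15]  -> 2 point(s)
  x = 16: RHS = 13, y in [6, 17]  -> 2 point(s)
  x = 17: RHS = 12, y in [9, 14]  -> 2 point(s)
  x = 19: RHS = 0, y in [0]  -> 1 point(s)
  x = 20: RHS = 1, y in [1, 22]  -> 2 point(s)
  x = 22: RHS = 1, y in [1, 22]  -> 2 point(s)
Affine points: 31. Add the point at infinity: total = 32.

#E(F_23) = 32


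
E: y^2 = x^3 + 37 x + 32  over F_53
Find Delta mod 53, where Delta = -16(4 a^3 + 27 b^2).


4 a^3 + 27 b^2 = 4*37^3 + 27*32^2 = 202612 + 27648 = 230260
Delta = -16 * (230260) = -3684160
Delta mod 53 = 29

Delta = 29 (mod 53)


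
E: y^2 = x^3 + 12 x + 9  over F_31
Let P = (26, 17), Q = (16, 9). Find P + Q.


P != Q, so use the chord formula.
s = (y2 - y1) / (x2 - x1) = (23) / (21) mod 31 = 7
x3 = s^2 - x1 - x2 mod 31 = 7^2 - 26 - 16 = 7
y3 = s (x1 - x3) - y1 mod 31 = 7 * (26 - 7) - 17 = 23

P + Q = (7, 23)


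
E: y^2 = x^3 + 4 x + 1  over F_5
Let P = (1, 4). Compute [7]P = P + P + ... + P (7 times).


k = 7 = 111_2 (binary, LSB first: 111)
Double-and-add from P = (1, 4):
  bit 0 = 1: acc = O + (1, 4) = (1, 4)
  bit 1 = 1: acc = (1, 4) + (4, 4) = (0, 1)
  bit 2 = 1: acc = (0, 1) + (3, 0) = (1, 1)

7P = (1, 1)


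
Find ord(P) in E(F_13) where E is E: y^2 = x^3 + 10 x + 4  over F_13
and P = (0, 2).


Compute successive multiples of P until we hit O:
  1P = (0, 2)
  2P = (3, 10)
  3P = (7, 1)
  4P = (10, 5)
  5P = (4, 2)
  6P = (9, 11)
  7P = (5, 6)
  8P = (5, 7)
  ... (continuing to 15P)
  15P = O

ord(P) = 15


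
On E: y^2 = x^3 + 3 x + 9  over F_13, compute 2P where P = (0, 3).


Doubling: s = (3 x1^2 + a) / (2 y1)
s = (3*0^2 + 3) / (2*3) mod 13 = 7
x3 = s^2 - 2 x1 mod 13 = 7^2 - 2*0 = 10
y3 = s (x1 - x3) - y1 mod 13 = 7 * (0 - 10) - 3 = 5

2P = (10, 5)


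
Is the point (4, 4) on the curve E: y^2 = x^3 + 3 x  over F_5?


Check whether y^2 = x^3 + 3 x + 0 (mod 5) for (x, y) = (4, 4).
LHS: y^2 = 4^2 mod 5 = 1
RHS: x^3 + 3 x + 0 = 4^3 + 3*4 + 0 mod 5 = 1
LHS = RHS

Yes, on the curve


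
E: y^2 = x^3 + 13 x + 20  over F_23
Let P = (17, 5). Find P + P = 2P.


Doubling: s = (3 x1^2 + a) / (2 y1)
s = (3*17^2 + 13) / (2*5) mod 23 = 19
x3 = s^2 - 2 x1 mod 23 = 19^2 - 2*17 = 5
y3 = s (x1 - x3) - y1 mod 23 = 19 * (17 - 5) - 5 = 16

2P = (5, 16)


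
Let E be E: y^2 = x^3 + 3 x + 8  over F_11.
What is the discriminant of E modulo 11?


4 a^3 + 27 b^2 = 4*3^3 + 27*8^2 = 108 + 1728 = 1836
Delta = -16 * (1836) = -29376
Delta mod 11 = 5

Delta = 5 (mod 11)


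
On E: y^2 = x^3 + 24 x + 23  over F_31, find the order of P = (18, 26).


Compute successive multiples of P until we hit O:
  1P = (18, 26)
  2P = (15, 10)
  3P = (23, 30)
  4P = (8, 13)
  5P = (7, 10)
  6P = (24, 16)
  7P = (9, 21)
  8P = (20, 28)
  ... (continuing to 29P)
  29P = O

ord(P) = 29


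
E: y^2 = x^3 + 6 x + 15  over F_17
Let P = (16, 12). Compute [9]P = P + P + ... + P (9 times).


k = 9 = 1001_2 (binary, LSB first: 1001)
Double-and-add from P = (16, 12):
  bit 0 = 1: acc = O + (16, 12) = (16, 12)
  bit 1 = 0: acc unchanged = (16, 12)
  bit 2 = 0: acc unchanged = (16, 12)
  bit 3 = 1: acc = (16, 12) + (3, 14) = (11, 16)

9P = (11, 16)


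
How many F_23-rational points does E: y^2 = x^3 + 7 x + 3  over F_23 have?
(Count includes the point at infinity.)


For each x in F_23, count y with y^2 = x^3 + 7 x + 3 mod 23:
  x = 0: RHS = 3, y in [7, 16]  -> 2 point(s)
  x = 2: RHS = 2, y in [5, 18]  -> 2 point(s)
  x = 4: RHS = 3, y in [7, 16]  -> 2 point(s)
  x = 5: RHS = 2, y in [5, 18]  -> 2 point(s)
  x = 6: RHS = 8, y in [10, 13]  -> 2 point(s)
  x = 7: RHS = 4, y in [2, 21]  -> 2 point(s)
  x = 9: RHS = 13, y in [6, 17]  -> 2 point(s)
  x = 11: RHS = 8, y in [10, 13]  -> 2 point(s)
  x = 14: RHS = 16, y in [4, 19]  -> 2 point(s)
  x = 16: RHS = 2, y in [5, 18]  -> 2 point(s)
  x = 18: RHS = 4, y in [2, 21]  -> 2 point(s)
  x = 19: RHS = 3, y in [7, 16]  -> 2 point(s)
  x = 20: RHS = 1, y in [1, 22]  -> 2 point(s)
  x = 21: RHS = 4, y in [2, 21]  -> 2 point(s)
  x = 22: RHS = 18, y in [8, 15]  -> 2 point(s)
Affine points: 30. Add the point at infinity: total = 31.

#E(F_23) = 31


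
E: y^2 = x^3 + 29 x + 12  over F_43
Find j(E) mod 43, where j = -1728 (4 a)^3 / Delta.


Delta = -16(4 a^3 + 27 b^2) mod 43 = 17
-1728 * (4 a)^3 = -1728 * (4*29)^3 mod 43 = 32
j = 32 * 17^(-1) mod 43 = 12

j = 12 (mod 43)


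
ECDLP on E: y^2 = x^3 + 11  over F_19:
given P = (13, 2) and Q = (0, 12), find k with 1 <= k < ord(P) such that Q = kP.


Enumerate multiples of P until we hit Q = (0, 12):
  1P = (13, 2)
  2P = (0, 7)
  3P = (3, 0)
  4P = (0, 12)
Match found at i = 4.

k = 4


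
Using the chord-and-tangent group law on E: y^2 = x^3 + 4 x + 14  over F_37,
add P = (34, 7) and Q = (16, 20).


P != Q, so use the chord formula.
s = (y2 - y1) / (x2 - x1) = (13) / (19) mod 37 = 26
x3 = s^2 - x1 - x2 mod 37 = 26^2 - 34 - 16 = 34
y3 = s (x1 - x3) - y1 mod 37 = 26 * (34 - 34) - 7 = 30

P + Q = (34, 30)


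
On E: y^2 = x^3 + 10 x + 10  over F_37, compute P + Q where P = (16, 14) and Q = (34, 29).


P != Q, so use the chord formula.
s = (y2 - y1) / (x2 - x1) = (15) / (18) mod 37 = 7
x3 = s^2 - x1 - x2 mod 37 = 7^2 - 16 - 34 = 36
y3 = s (x1 - x3) - y1 mod 37 = 7 * (16 - 36) - 14 = 31

P + Q = (36, 31)


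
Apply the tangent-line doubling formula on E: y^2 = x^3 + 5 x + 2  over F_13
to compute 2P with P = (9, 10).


Doubling: s = (3 x1^2 + a) / (2 y1)
s = (3*9^2 + 5) / (2*10) mod 13 = 2
x3 = s^2 - 2 x1 mod 13 = 2^2 - 2*9 = 12
y3 = s (x1 - x3) - y1 mod 13 = 2 * (9 - 12) - 10 = 10

2P = (12, 10)


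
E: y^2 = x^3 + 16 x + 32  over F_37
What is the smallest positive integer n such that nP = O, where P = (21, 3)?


Compute successive multiples of P until we hit O:
  1P = (21, 3)
  2P = (20, 29)
  3P = (6, 14)
  4P = (1, 7)
  5P = (18, 26)
  6P = (28, 26)
  7P = (29, 13)
  8P = (14, 15)
  ... (continuing to 17P)
  17P = O

ord(P) = 17


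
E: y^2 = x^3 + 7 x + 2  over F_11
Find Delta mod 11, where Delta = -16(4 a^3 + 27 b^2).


4 a^3 + 27 b^2 = 4*7^3 + 27*2^2 = 1372 + 108 = 1480
Delta = -16 * (1480) = -23680
Delta mod 11 = 3

Delta = 3 (mod 11)


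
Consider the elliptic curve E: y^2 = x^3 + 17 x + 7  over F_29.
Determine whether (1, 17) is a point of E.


Check whether y^2 = x^3 + 17 x + 7 (mod 29) for (x, y) = (1, 17).
LHS: y^2 = 17^2 mod 29 = 28
RHS: x^3 + 17 x + 7 = 1^3 + 17*1 + 7 mod 29 = 25
LHS != RHS

No, not on the curve


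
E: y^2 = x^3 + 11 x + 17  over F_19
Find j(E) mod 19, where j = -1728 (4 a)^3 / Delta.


Delta = -16(4 a^3 + 27 b^2) mod 19 = 13
-1728 * (4 a)^3 = -1728 * (4*11)^3 mod 19 = 7
j = 7 * 13^(-1) mod 19 = 2

j = 2 (mod 19)


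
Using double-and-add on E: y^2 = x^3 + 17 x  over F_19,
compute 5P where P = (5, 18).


k = 5 = 101_2 (binary, LSB first: 101)
Double-and-add from P = (5, 18):
  bit 0 = 1: acc = O + (5, 18) = (5, 18)
  bit 1 = 0: acc unchanged = (5, 18)
  bit 2 = 1: acc = (5, 18) + (11, 13) = (0, 0)

5P = (0, 0)


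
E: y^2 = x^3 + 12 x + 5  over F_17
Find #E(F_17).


For each x in F_17, count y with y^2 = x^3 + 12 x + 5 mod 17:
  x = 1: RHS = 1, y in [1, 16]  -> 2 point(s)
  x = 3: RHS = 0, y in [0]  -> 1 point(s)
  x = 4: RHS = 15, y in [7, 10]  -> 2 point(s)
  x = 6: RHS = 4, y in [2, 15]  -> 2 point(s)
  x = 8: RHS = 1, y in [1, 16]  -> 2 point(s)
  x = 9: RHS = 9, y in [3, 14]  -> 2 point(s)
  x = 16: RHS = 9, y in [3, 14]  -> 2 point(s)
Affine points: 13. Add the point at infinity: total = 14.

#E(F_17) = 14


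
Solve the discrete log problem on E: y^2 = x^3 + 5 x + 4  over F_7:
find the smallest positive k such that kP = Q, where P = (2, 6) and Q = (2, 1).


Enumerate multiples of P until we hit Q = (2, 1):
  1P = (2, 6)
  2P = (0, 5)
  3P = (0, 2)
  4P = (2, 1)
Match found at i = 4.

k = 4


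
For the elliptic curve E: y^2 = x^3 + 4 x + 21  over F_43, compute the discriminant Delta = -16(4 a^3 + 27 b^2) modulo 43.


4 a^3 + 27 b^2 = 4*4^3 + 27*21^2 = 256 + 11907 = 12163
Delta = -16 * (12163) = -194608
Delta mod 43 = 10

Delta = 10 (mod 43)


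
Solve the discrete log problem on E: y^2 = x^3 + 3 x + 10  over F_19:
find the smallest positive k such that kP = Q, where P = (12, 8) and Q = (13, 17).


Enumerate multiples of P until we hit Q = (13, 17):
  1P = (12, 8)
  2P = (6, 15)
  3P = (5, 6)
  4P = (11, 14)
  5P = (13, 17)
Match found at i = 5.

k = 5


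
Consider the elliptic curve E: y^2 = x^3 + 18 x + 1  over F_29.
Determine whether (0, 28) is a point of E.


Check whether y^2 = x^3 + 18 x + 1 (mod 29) for (x, y) = (0, 28).
LHS: y^2 = 28^2 mod 29 = 1
RHS: x^3 + 18 x + 1 = 0^3 + 18*0 + 1 mod 29 = 1
LHS = RHS

Yes, on the curve


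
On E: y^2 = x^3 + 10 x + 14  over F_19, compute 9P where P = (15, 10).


k = 9 = 1001_2 (binary, LSB first: 1001)
Double-and-add from P = (15, 10):
  bit 0 = 1: acc = O + (15, 10) = (15, 10)
  bit 1 = 0: acc unchanged = (15, 10)
  bit 2 = 0: acc unchanged = (15, 10)
  bit 3 = 1: acc = (15, 10) + (13, 2) = (7, 3)

9P = (7, 3)


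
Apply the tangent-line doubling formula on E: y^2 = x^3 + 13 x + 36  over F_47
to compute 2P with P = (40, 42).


Doubling: s = (3 x1^2 + a) / (2 y1)
s = (3*40^2 + 13) / (2*42) mod 47 = 31
x3 = s^2 - 2 x1 mod 47 = 31^2 - 2*40 = 35
y3 = s (x1 - x3) - y1 mod 47 = 31 * (40 - 35) - 42 = 19

2P = (35, 19)


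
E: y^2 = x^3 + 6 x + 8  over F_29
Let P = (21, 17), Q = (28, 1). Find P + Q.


P != Q, so use the chord formula.
s = (y2 - y1) / (x2 - x1) = (13) / (7) mod 29 = 6
x3 = s^2 - x1 - x2 mod 29 = 6^2 - 21 - 28 = 16
y3 = s (x1 - x3) - y1 mod 29 = 6 * (21 - 16) - 17 = 13

P + Q = (16, 13)


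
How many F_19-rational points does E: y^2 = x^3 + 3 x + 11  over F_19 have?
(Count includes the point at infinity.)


For each x in F_19, count y with y^2 = x^3 + 3 x + 11 mod 19:
  x = 0: RHS = 11, y in [7, 12]  -> 2 point(s)
  x = 2: RHS = 6, y in [5, 14]  -> 2 point(s)
  x = 3: RHS = 9, y in [3, 16]  -> 2 point(s)
  x = 4: RHS = 11, y in [7, 12]  -> 2 point(s)
  x = 6: RHS = 17, y in [6, 13]  -> 2 point(s)
  x = 9: RHS = 7, y in [8, 11]  -> 2 point(s)
  x = 11: RHS = 7, y in [8, 11]  -> 2 point(s)
  x = 13: RHS = 5, y in [9, 10]  -> 2 point(s)
  x = 14: RHS = 4, y in [2, 17]  -> 2 point(s)
  x = 15: RHS = 11, y in [7, 12]  -> 2 point(s)
  x = 17: RHS = 16, y in [4, 15]  -> 2 point(s)
  x = 18: RHS = 7, y in [8, 11]  -> 2 point(s)
Affine points: 24. Add the point at infinity: total = 25.

#E(F_19) = 25


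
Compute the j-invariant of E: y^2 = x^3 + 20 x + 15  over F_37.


Delta = -16(4 a^3 + 27 b^2) mod 37 = 5
-1728 * (4 a)^3 = -1728 * (4*20)^3 mod 37 = 8
j = 8 * 5^(-1) mod 37 = 9

j = 9 (mod 37)


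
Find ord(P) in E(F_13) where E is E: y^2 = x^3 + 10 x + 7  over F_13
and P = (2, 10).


Compute successive multiples of P until we hit O:
  1P = (2, 10)
  2P = (8, 12)
  3P = (6, 6)
  4P = (6, 7)
  5P = (8, 1)
  6P = (2, 3)
  7P = O

ord(P) = 7


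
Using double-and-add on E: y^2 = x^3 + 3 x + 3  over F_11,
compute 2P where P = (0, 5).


k = 2 = 10_2 (binary, LSB first: 01)
Double-and-add from P = (0, 5):
  bit 0 = 0: acc unchanged = O
  bit 1 = 1: acc = O + (9, 0) = (9, 0)

2P = (9, 0)


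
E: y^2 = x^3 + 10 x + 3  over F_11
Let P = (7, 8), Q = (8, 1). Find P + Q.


P != Q, so use the chord formula.
s = (y2 - y1) / (x2 - x1) = (4) / (1) mod 11 = 4
x3 = s^2 - x1 - x2 mod 11 = 4^2 - 7 - 8 = 1
y3 = s (x1 - x3) - y1 mod 11 = 4 * (7 - 1) - 8 = 5

P + Q = (1, 5)


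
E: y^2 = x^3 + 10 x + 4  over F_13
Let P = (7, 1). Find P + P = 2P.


Doubling: s = (3 x1^2 + a) / (2 y1)
s = (3*7^2 + 10) / (2*1) mod 13 = 7
x3 = s^2 - 2 x1 mod 13 = 7^2 - 2*7 = 9
y3 = s (x1 - x3) - y1 mod 13 = 7 * (7 - 9) - 1 = 11

2P = (9, 11)


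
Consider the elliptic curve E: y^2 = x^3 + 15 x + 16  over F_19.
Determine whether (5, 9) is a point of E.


Check whether y^2 = x^3 + 15 x + 16 (mod 19) for (x, y) = (5, 9).
LHS: y^2 = 9^2 mod 19 = 5
RHS: x^3 + 15 x + 16 = 5^3 + 15*5 + 16 mod 19 = 7
LHS != RHS

No, not on the curve


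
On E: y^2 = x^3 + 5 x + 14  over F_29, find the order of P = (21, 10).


Compute successive multiples of P until we hit O:
  1P = (21, 10)
  2P = (10, 7)
  3P = (23, 0)
  4P = (10, 22)
  5P = (21, 19)
  6P = O

ord(P) = 6


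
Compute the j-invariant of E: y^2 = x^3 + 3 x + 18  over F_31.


Delta = -16(4 a^3 + 27 b^2) mod 31 = 5
-1728 * (4 a)^3 = -1728 * (4*3)^3 mod 31 = 29
j = 29 * 5^(-1) mod 31 = 12

j = 12 (mod 31)


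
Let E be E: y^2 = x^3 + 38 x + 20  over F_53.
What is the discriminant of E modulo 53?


4 a^3 + 27 b^2 = 4*38^3 + 27*20^2 = 219488 + 10800 = 230288
Delta = -16 * (230288) = -3684608
Delta mod 53 = 5

Delta = 5 (mod 53)


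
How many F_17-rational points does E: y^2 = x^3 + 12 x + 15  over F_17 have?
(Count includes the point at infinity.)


For each x in F_17, count y with y^2 = x^3 + 12 x + 15 mod 17:
  x = 0: RHS = 15, y in [7, 10]  -> 2 point(s)
  x = 2: RHS = 13, y in [8, 9]  -> 2 point(s)
  x = 4: RHS = 8, y in [5, 12]  -> 2 point(s)
  x = 5: RHS = 13, y in [8, 9]  -> 2 point(s)
  x = 7: RHS = 0, y in [0]  -> 1 point(s)
  x = 9: RHS = 2, y in [6, 11]  -> 2 point(s)
  x = 10: RHS = 13, y in [8, 9]  -> 2 point(s)
  x = 11: RHS = 16, y in [4, 13]  -> 2 point(s)
  x = 12: RHS = 0, y in [0]  -> 1 point(s)
  x = 15: RHS = 0, y in [0]  -> 1 point(s)
  x = 16: RHS = 2, y in [6, 11]  -> 2 point(s)
Affine points: 19. Add the point at infinity: total = 20.

#E(F_17) = 20


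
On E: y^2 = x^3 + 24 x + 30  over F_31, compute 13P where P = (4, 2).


k = 13 = 1101_2 (binary, LSB first: 1011)
Double-and-add from P = (4, 2):
  bit 0 = 1: acc = O + (4, 2) = (4, 2)
  bit 1 = 0: acc unchanged = (4, 2)
  bit 2 = 1: acc = (4, 2) + (13, 11) = (15, 18)
  bit 3 = 1: acc = (15, 18) + (14, 17) = (3, 25)

13P = (3, 25)


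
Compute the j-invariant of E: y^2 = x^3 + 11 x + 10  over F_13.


Delta = -16(4 a^3 + 27 b^2) mod 13 = 4
-1728 * (4 a)^3 = -1728 * (4*11)^3 mod 13 = 8
j = 8 * 4^(-1) mod 13 = 2

j = 2 (mod 13)


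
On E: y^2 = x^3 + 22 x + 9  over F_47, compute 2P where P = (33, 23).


Doubling: s = (3 x1^2 + a) / (2 y1)
s = (3*33^2 + 22) / (2*23) mod 47 = 1
x3 = s^2 - 2 x1 mod 47 = 1^2 - 2*33 = 29
y3 = s (x1 - x3) - y1 mod 47 = 1 * (33 - 29) - 23 = 28

2P = (29, 28)


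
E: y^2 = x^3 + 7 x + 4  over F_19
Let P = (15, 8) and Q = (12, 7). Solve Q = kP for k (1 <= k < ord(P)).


Enumerate multiples of P until we hit Q = (12, 7):
  1P = (15, 8)
  2P = (0, 2)
  3P = (11, 5)
  4P = (9, 6)
  5P = (12, 12)
  6P = (17, 1)
  7P = (4, 1)
  8P = (7, 4)
  9P = (2, 8)
  10P = (2, 11)
  11P = (7, 15)
  12P = (4, 18)
  13P = (17, 18)
  14P = (12, 7)
Match found at i = 14.

k = 14


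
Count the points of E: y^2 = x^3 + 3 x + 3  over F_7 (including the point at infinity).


For each x in F_7, count y with y^2 = x^3 + 3 x + 3 mod 7:
  x = 1: RHS = 0, y in [0]  -> 1 point(s)
  x = 3: RHS = 4, y in [2, 5]  -> 2 point(s)
  x = 4: RHS = 2, y in [3, 4]  -> 2 point(s)
Affine points: 5. Add the point at infinity: total = 6.

#E(F_7) = 6


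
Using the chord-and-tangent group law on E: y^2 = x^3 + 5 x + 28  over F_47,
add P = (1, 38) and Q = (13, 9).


P != Q, so use the chord formula.
s = (y2 - y1) / (x2 - x1) = (18) / (12) mod 47 = 25
x3 = s^2 - x1 - x2 mod 47 = 25^2 - 1 - 13 = 0
y3 = s (x1 - x3) - y1 mod 47 = 25 * (1 - 0) - 38 = 34

P + Q = (0, 34)


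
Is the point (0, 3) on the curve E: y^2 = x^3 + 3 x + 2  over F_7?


Check whether y^2 = x^3 + 3 x + 2 (mod 7) for (x, y) = (0, 3).
LHS: y^2 = 3^2 mod 7 = 2
RHS: x^3 + 3 x + 2 = 0^3 + 3*0 + 2 mod 7 = 2
LHS = RHS

Yes, on the curve


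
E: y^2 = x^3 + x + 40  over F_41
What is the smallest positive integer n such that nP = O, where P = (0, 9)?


Compute successive multiples of P until we hit O:
  1P = (0, 9)
  2P = (10, 36)
  3P = (10, 5)
  4P = (0, 32)
  5P = O

ord(P) = 5


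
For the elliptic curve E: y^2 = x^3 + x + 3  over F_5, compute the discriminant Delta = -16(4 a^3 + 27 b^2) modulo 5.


4 a^3 + 27 b^2 = 4*1^3 + 27*3^2 = 4 + 243 = 247
Delta = -16 * (247) = -3952
Delta mod 5 = 3

Delta = 3 (mod 5)


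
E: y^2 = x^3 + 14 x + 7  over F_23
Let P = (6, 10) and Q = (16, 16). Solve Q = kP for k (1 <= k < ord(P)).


Enumerate multiples of P until we hit Q = (16, 16):
  1P = (6, 10)
  2P = (19, 5)
  3P = (4, 14)
  4P = (17, 12)
  5P = (16, 7)
  6P = (5, 15)
  7P = (14, 7)
  8P = (15, 2)
  9P = (15, 21)
  10P = (14, 16)
  11P = (5, 8)
  12P = (16, 16)
Match found at i = 12.

k = 12


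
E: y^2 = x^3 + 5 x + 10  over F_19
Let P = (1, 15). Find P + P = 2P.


Doubling: s = (3 x1^2 + a) / (2 y1)
s = (3*1^2 + 5) / (2*15) mod 19 = 18
x3 = s^2 - 2 x1 mod 19 = 18^2 - 2*1 = 18
y3 = s (x1 - x3) - y1 mod 19 = 18 * (1 - 18) - 15 = 2

2P = (18, 2)


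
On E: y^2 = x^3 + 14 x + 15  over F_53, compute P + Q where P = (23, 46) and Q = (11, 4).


P != Q, so use the chord formula.
s = (y2 - y1) / (x2 - x1) = (11) / (41) mod 53 = 30
x3 = s^2 - x1 - x2 mod 53 = 30^2 - 23 - 11 = 18
y3 = s (x1 - x3) - y1 mod 53 = 30 * (23 - 18) - 46 = 51

P + Q = (18, 51)


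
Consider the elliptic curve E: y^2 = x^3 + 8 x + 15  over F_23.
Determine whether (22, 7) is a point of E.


Check whether y^2 = x^3 + 8 x + 15 (mod 23) for (x, y) = (22, 7).
LHS: y^2 = 7^2 mod 23 = 3
RHS: x^3 + 8 x + 15 = 22^3 + 8*22 + 15 mod 23 = 6
LHS != RHS

No, not on the curve


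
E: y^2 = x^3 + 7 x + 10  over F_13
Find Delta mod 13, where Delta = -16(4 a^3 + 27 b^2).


4 a^3 + 27 b^2 = 4*7^3 + 27*10^2 = 1372 + 2700 = 4072
Delta = -16 * (4072) = -65152
Delta mod 13 = 4

Delta = 4 (mod 13)


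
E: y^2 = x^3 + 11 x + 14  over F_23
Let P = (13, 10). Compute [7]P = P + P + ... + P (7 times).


k = 7 = 111_2 (binary, LSB first: 111)
Double-and-add from P = (13, 10):
  bit 0 = 1: acc = O + (13, 10) = (13, 10)
  bit 1 = 1: acc = (13, 10) + (13, 13) = O
  bit 2 = 1: acc = O + (13, 10) = (13, 10)

7P = (13, 10)


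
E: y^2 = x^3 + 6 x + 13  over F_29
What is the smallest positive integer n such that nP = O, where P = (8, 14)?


Compute successive multiples of P until we hit O:
  1P = (8, 14)
  2P = (9, 10)
  3P = (28, 8)
  4P = (16, 0)
  5P = (28, 21)
  6P = (9, 19)
  7P = (8, 15)
  8P = O

ord(P) = 8


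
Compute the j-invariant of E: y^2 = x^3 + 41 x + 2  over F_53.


Delta = -16(4 a^3 + 27 b^2) mod 53 = 2
-1728 * (4 a)^3 = -1728 * (4*41)^3 mod 53 = 28
j = 28 * 2^(-1) mod 53 = 14

j = 14 (mod 53)


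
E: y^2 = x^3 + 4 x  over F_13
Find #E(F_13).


For each x in F_13, count y with y^2 = x^3 + 4 x + 0 mod 13:
  x = 0: RHS = 0, y in [0]  -> 1 point(s)
  x = 2: RHS = 3, y in [4, 9]  -> 2 point(s)
  x = 3: RHS = 0, y in [0]  -> 1 point(s)
  x = 10: RHS = 0, y in [0]  -> 1 point(s)
  x = 11: RHS = 10, y in [6, 7]  -> 2 point(s)
Affine points: 7. Add the point at infinity: total = 8.

#E(F_13) = 8


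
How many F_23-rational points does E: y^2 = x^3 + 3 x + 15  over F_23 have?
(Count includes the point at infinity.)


For each x in F_23, count y with y^2 = x^3 + 3 x + 15 mod 23:
  x = 2: RHS = 6, y in [11, 12]  -> 2 point(s)
  x = 9: RHS = 12, y in [9, 14]  -> 2 point(s)
  x = 12: RHS = 8, y in [10, 13]  -> 2 point(s)
  x = 14: RHS = 18, y in [8, 15]  -> 2 point(s)
  x = 15: RHS = 8, y in [10, 13]  -> 2 point(s)
  x = 18: RHS = 13, y in [6, 17]  -> 2 point(s)
  x = 19: RHS = 8, y in [10, 13]  -> 2 point(s)
  x = 20: RHS = 2, y in [5, 18]  -> 2 point(s)
  x = 21: RHS = 1, y in [1, 22]  -> 2 point(s)
Affine points: 18. Add the point at infinity: total = 19.

#E(F_23) = 19


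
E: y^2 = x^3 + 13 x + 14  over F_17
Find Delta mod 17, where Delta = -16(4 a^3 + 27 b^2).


4 a^3 + 27 b^2 = 4*13^3 + 27*14^2 = 8788 + 5292 = 14080
Delta = -16 * (14080) = -225280
Delta mod 17 = 4

Delta = 4 (mod 17)


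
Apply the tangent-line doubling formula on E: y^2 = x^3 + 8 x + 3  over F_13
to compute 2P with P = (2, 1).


Doubling: s = (3 x1^2 + a) / (2 y1)
s = (3*2^2 + 8) / (2*1) mod 13 = 10
x3 = s^2 - 2 x1 mod 13 = 10^2 - 2*2 = 5
y3 = s (x1 - x3) - y1 mod 13 = 10 * (2 - 5) - 1 = 8

2P = (5, 8)


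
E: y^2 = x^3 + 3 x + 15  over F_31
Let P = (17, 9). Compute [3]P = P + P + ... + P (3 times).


k = 3 = 11_2 (binary, LSB first: 11)
Double-and-add from P = (17, 9):
  bit 0 = 1: acc = O + (17, 9) = (17, 9)
  bit 1 = 1: acc = (17, 9) + (15, 5) = (3, 19)

3P = (3, 19)


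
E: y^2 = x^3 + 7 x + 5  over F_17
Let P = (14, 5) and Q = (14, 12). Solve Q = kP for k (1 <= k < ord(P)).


Enumerate multiples of P until we hit Q = (14, 12):
  1P = (14, 5)
  2P = (6, 12)
  3P = (6, 5)
  4P = (14, 12)
Match found at i = 4.

k = 4


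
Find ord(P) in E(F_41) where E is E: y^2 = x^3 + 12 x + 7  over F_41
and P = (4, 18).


Compute successive multiples of P until we hit O:
  1P = (4, 18)
  2P = (13, 8)
  3P = (6, 7)
  4P = (10, 15)
  5P = (17, 9)
  6P = (28, 27)
  7P = (29, 29)
  8P = (16, 21)
  ... (continuing to 20P)
  20P = O

ord(P) = 20


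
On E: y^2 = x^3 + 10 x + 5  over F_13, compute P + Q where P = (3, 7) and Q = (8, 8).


P != Q, so use the chord formula.
s = (y2 - y1) / (x2 - x1) = (1) / (5) mod 13 = 8
x3 = s^2 - x1 - x2 mod 13 = 8^2 - 3 - 8 = 1
y3 = s (x1 - x3) - y1 mod 13 = 8 * (3 - 1) - 7 = 9

P + Q = (1, 9)


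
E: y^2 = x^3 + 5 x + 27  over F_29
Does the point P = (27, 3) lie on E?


Check whether y^2 = x^3 + 5 x + 27 (mod 29) for (x, y) = (27, 3).
LHS: y^2 = 3^2 mod 29 = 9
RHS: x^3 + 5 x + 27 = 27^3 + 5*27 + 27 mod 29 = 9
LHS = RHS

Yes, on the curve


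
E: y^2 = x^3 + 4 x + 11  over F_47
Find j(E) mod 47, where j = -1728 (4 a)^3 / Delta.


Delta = -16(4 a^3 + 27 b^2) mod 47 = 32
-1728 * (4 a)^3 = -1728 * (4*4)^3 mod 47 = 30
j = 30 * 32^(-1) mod 47 = 45

j = 45 (mod 47)


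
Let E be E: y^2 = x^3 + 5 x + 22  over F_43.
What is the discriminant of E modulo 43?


4 a^3 + 27 b^2 = 4*5^3 + 27*22^2 = 500 + 13068 = 13568
Delta = -16 * (13568) = -217088
Delta mod 43 = 19

Delta = 19 (mod 43)


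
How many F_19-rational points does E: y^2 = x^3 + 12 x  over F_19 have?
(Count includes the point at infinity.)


For each x in F_19, count y with y^2 = x^3 + 12 x + 0 mod 19:
  x = 0: RHS = 0, y in [0]  -> 1 point(s)
  x = 3: RHS = 6, y in [5, 14]  -> 2 point(s)
  x = 4: RHS = 17, y in [6, 13]  -> 2 point(s)
  x = 7: RHS = 9, y in [3, 16]  -> 2 point(s)
  x = 8: RHS = 0, y in [0]  -> 1 point(s)
  x = 9: RHS = 1, y in [1, 18]  -> 2 point(s)
  x = 11: RHS = 0, y in [0]  -> 1 point(s)
  x = 13: RHS = 16, y in [4, 15]  -> 2 point(s)
  x = 14: RHS = 5, y in [9, 10]  -> 2 point(s)
  x = 17: RHS = 6, y in [5, 14]  -> 2 point(s)
  x = 18: RHS = 6, y in [5, 14]  -> 2 point(s)
Affine points: 19. Add the point at infinity: total = 20.

#E(F_19) = 20


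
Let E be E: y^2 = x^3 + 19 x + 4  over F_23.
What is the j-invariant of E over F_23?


Delta = -16(4 a^3 + 27 b^2) mod 23 = 13
-1728 * (4 a)^3 = -1728 * (4*19)^3 mod 23 = 6
j = 6 * 13^(-1) mod 23 = 4

j = 4 (mod 23)


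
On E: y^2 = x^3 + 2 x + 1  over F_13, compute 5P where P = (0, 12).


k = 5 = 101_2 (binary, LSB first: 101)
Double-and-add from P = (0, 12):
  bit 0 = 1: acc = O + (0, 12) = (0, 12)
  bit 1 = 0: acc unchanged = (0, 12)
  bit 2 = 1: acc = (0, 12) + (2, 0) = (8, 10)

5P = (8, 10)


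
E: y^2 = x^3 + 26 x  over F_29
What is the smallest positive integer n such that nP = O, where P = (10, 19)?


Compute successive multiples of P until we hit O:
  1P = (10, 19)
  2P = (25, 8)
  3P = (14, 11)
  4P = (9, 8)
  5P = (15, 13)
  6P = (24, 21)
  7P = (11, 14)
  8P = (4, 9)
  ... (continuing to 34P)
  34P = O

ord(P) = 34


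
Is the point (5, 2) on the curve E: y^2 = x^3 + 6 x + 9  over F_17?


Check whether y^2 = x^3 + 6 x + 9 (mod 17) for (x, y) = (5, 2).
LHS: y^2 = 2^2 mod 17 = 4
RHS: x^3 + 6 x + 9 = 5^3 + 6*5 + 9 mod 17 = 11
LHS != RHS

No, not on the curve


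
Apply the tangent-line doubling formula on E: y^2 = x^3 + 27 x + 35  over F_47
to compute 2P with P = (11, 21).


Doubling: s = (3 x1^2 + a) / (2 y1)
s = (3*11^2 + 27) / (2*21) mod 47 = 16
x3 = s^2 - 2 x1 mod 47 = 16^2 - 2*11 = 46
y3 = s (x1 - x3) - y1 mod 47 = 16 * (11 - 46) - 21 = 30

2P = (46, 30)


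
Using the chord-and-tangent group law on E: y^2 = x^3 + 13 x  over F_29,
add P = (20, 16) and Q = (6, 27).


P != Q, so use the chord formula.
s = (y2 - y1) / (x2 - x1) = (11) / (15) mod 29 = 22
x3 = s^2 - x1 - x2 mod 29 = 22^2 - 20 - 6 = 23
y3 = s (x1 - x3) - y1 mod 29 = 22 * (20 - 23) - 16 = 5

P + Q = (23, 5)
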